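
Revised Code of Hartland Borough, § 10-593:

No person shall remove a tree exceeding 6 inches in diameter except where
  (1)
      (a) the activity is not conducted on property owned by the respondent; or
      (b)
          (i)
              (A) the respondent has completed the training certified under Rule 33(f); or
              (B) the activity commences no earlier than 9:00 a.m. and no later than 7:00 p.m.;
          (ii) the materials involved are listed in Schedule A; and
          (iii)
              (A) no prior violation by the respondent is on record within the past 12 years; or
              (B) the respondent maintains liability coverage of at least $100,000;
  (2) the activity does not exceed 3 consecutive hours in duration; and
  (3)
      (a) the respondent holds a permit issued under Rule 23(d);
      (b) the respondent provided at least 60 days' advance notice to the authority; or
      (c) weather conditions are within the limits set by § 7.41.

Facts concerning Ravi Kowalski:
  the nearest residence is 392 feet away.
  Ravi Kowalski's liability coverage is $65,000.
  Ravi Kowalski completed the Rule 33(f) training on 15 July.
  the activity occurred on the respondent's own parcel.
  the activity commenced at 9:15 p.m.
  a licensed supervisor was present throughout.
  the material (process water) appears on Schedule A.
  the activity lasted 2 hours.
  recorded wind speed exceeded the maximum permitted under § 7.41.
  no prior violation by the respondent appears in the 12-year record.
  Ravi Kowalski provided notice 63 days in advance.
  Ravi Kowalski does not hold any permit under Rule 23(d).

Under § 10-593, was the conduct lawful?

Yes — lawful.

(a) not (own property) — fails.
(A) training certified — holds.
(B) start within hours — fails.
(i) = T OR F = true.
(ii) Schedule A material — met.
(A) no prior violation — met.
(B) coverage ≥ $100,000 — not satisfied.
(iii) = T OR F = true.
So (b) is satisfied (T AND T AND T).
So (1) is satisfied (F OR T).
(2) ≤ 3 hrs duration — holds.
(a) holds permit — not satisfied.
(b) ≥60 days' notice — satisfied.
(c) weather ok — not satisfied.
(3): F OR T OR F → true.
Overall: T AND T AND T → true.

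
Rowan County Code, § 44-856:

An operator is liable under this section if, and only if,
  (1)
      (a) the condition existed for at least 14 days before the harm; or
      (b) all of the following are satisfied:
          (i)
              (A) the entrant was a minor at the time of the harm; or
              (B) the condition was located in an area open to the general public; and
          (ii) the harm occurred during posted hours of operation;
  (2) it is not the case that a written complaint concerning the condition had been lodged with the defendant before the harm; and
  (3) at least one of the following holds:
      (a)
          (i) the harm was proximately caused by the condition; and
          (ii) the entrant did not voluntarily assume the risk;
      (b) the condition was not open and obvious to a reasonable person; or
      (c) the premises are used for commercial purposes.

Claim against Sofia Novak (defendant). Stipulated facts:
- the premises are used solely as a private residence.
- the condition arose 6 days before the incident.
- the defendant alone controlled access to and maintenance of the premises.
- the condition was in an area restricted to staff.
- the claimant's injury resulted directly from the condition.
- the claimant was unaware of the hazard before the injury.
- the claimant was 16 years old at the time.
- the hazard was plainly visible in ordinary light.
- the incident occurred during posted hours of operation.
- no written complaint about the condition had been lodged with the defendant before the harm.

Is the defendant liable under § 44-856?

(a) condition ≥14 days old — not satisfied.
(A) entrant a minor — met.
(B) public area — not satisfied.
(i): T OR F → true.
(ii) during posted hours — satisfied.
(b): T AND T → true.
(1) = F OR T = true.
(2) not (complaint lodged) — met.
(i) proximate cause — satisfied.
(ii) no assumed risk — holds.
(a) = T AND T = true.
(b) not open/obvious — fails.
(c) commercial use — not satisfied.
(3) = T OR F OR F = true.
Overall = T AND T AND T = true.

Yes — liable.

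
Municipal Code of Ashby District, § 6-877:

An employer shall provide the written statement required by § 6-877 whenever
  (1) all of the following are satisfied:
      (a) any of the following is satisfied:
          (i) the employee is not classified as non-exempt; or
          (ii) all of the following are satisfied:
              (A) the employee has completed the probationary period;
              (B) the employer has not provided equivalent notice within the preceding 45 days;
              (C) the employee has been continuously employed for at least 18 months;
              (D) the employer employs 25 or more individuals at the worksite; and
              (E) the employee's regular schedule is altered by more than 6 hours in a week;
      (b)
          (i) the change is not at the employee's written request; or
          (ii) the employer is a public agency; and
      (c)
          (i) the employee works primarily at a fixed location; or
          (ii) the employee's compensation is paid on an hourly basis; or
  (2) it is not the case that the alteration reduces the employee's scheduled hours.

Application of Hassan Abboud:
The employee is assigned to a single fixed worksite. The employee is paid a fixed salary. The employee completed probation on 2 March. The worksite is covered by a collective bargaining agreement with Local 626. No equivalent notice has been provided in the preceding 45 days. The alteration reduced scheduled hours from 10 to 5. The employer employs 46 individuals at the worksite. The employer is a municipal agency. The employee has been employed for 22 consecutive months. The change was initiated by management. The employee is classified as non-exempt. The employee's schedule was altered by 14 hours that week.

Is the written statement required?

(i) not (non-exempt) — not satisfied.
(A) past probation — met.
(B) no recent notice — satisfied.
(C) tenure ≥ 18 mo. — satisfied.
(D) ≥ 25 at site — satisfied.
(E) schedule shift > 6h — holds.
(ii): T AND T AND T AND T AND T → true.
(a): F OR T → true.
(i) not employee-requested — holds.
(ii) public agency — holds.
So (b) is satisfied (T OR T).
(i) fixed location — holds.
(ii) hourly-paid — fails.
(c) = T OR F = true.
So (1) is satisfied (T AND T AND T).
(2) not (hours reduced) — not satisfied.
Overall = T OR F = true.

Yes — required.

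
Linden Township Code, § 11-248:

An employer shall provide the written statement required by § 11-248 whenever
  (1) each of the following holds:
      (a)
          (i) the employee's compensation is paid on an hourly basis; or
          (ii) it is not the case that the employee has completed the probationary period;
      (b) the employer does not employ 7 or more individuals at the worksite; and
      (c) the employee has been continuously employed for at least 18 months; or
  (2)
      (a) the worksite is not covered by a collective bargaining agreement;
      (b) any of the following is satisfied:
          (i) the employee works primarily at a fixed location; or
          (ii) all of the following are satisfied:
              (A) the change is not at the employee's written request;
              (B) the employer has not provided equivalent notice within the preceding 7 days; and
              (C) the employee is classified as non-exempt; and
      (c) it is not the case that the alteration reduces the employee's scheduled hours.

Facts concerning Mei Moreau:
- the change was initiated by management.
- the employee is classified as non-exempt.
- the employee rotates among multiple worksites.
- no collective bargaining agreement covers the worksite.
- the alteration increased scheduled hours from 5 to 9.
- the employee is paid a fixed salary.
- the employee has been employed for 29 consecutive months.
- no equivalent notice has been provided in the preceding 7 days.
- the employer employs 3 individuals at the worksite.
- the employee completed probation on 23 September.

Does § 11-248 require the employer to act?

(i) hourly-paid — not satisfied.
(ii) not (past probation) — not met.
So (a) is not satisfied (F OR F).
(b) not (≥ 7 at site) — satisfied.
(c) tenure ≥ 18 mo. — satisfied.
(1) = F AND T AND T = false.
(a) no CBA — satisfied.
(i) fixed location — not satisfied.
(A) not employee-requested — met.
(B) no recent notice — satisfied.
(C) non-exempt — satisfied.
(ii) = T AND T AND T = true.
(b) = F OR T = true.
(c) not (hours reduced) — met.
(2) = T AND T AND T = true.
Overall = F OR T = true.

Yes — required.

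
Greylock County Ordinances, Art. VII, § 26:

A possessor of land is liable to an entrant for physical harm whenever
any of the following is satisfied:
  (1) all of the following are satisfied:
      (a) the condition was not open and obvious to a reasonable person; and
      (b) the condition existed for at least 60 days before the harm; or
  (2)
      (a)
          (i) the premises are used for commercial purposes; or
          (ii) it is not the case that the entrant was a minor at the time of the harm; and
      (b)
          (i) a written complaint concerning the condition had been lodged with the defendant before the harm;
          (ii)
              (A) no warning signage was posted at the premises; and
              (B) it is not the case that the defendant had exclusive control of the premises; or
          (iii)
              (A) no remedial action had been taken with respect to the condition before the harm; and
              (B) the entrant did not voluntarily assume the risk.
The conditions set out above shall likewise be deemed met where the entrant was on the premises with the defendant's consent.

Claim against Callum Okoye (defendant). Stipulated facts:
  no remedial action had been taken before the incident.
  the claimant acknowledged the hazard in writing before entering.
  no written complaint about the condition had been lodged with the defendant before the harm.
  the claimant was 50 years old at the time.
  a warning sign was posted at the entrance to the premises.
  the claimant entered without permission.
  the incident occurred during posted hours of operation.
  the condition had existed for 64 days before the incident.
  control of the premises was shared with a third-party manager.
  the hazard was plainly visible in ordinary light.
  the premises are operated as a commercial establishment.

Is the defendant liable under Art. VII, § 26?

(a) not open/obvious — not met.
(b) condition ≥60 days old — holds.
(1): F AND T → false.
(i) commercial use — met.
(ii) not (entrant a minor) — holds.
(a) = T OR T = true.
(i) complaint lodged — not satisfied.
(A) no signage posted — fails.
(B) not (exclusive control) — satisfied.
So (ii) is not satisfied (F AND T).
(A) no remedial action — satisfied.
(B) no assumed risk — not satisfied.
(iii) = T AND F = false.
So (b) is not satisfied (F OR F OR F).
So (2) is not satisfied (T AND F).
So Overall is not satisfied (F OR F).
Exception (consent to enter) — not satisfied.
Result: main false OR exception false → false.

No — not liable.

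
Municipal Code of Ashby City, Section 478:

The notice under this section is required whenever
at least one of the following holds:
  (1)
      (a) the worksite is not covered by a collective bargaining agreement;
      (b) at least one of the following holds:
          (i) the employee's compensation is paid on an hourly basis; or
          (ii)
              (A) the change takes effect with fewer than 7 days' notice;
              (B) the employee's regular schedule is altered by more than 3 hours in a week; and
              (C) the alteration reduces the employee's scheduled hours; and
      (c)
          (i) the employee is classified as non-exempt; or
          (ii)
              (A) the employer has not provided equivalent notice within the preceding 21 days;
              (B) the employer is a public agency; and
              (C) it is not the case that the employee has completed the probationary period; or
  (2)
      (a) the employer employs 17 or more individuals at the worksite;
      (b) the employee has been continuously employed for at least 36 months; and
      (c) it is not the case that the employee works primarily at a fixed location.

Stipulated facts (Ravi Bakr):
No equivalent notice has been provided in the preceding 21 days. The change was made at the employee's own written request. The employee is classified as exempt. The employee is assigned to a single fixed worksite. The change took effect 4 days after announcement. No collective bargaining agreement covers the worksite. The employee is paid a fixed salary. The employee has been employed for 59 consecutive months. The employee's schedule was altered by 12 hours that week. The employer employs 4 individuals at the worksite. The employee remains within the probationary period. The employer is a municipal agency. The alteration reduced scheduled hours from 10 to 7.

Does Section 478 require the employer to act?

(a) no CBA — holds.
(i) hourly-paid — not satisfied.
(A) < 7 days' notice — holds.
(B) schedule shift > 3h — satisfied.
(C) hours reduced — holds.
So (ii) is satisfied (T AND T AND T).
(b) = F OR T = true.
(i) non-exempt — not met.
(A) no recent notice — met.
(B) public agency — holds.
(C) not (past probation) — met.
(ii): T AND T AND T → true.
(c) = F OR T = true.
(1): T AND T AND T → true.
(a) ≥ 17 at site — fails.
(b) tenure ≥ 36 mo. — satisfied.
(c) not (fixed location) — not satisfied.
(2) = F AND T AND F = false.
Overall = T OR F = true.

Yes — required.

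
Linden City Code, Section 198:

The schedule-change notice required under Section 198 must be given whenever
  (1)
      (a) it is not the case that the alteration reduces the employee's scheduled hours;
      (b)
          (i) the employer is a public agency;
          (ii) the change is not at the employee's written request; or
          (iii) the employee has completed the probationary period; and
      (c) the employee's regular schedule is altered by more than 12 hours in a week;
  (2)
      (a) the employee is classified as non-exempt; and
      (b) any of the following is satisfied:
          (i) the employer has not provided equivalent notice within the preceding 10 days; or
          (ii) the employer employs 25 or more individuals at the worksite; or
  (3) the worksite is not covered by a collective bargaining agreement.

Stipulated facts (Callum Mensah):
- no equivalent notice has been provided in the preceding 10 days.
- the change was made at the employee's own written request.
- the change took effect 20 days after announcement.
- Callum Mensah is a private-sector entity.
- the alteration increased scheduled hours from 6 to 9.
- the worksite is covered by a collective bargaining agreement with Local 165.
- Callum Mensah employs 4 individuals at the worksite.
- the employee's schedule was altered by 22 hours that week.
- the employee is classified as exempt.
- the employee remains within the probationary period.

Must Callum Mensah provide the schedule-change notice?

(a) not (hours reduced) — satisfied.
(i) public agency — not satisfied.
(ii) not employee-requested — not met.
(iii) past probation — not satisfied.
So (b) is not satisfied (F OR F OR F).
(c) schedule shift > 12h — satisfied.
So (1) is not satisfied (T AND F AND T).
(a) non-exempt — not met.
(i) no recent notice — satisfied.
(ii) ≥ 25 at site — not satisfied.
(b): T OR F → true.
(2): F AND T → false.
(3) no CBA — not met.
Overall = F OR F OR F = false.

No — not required.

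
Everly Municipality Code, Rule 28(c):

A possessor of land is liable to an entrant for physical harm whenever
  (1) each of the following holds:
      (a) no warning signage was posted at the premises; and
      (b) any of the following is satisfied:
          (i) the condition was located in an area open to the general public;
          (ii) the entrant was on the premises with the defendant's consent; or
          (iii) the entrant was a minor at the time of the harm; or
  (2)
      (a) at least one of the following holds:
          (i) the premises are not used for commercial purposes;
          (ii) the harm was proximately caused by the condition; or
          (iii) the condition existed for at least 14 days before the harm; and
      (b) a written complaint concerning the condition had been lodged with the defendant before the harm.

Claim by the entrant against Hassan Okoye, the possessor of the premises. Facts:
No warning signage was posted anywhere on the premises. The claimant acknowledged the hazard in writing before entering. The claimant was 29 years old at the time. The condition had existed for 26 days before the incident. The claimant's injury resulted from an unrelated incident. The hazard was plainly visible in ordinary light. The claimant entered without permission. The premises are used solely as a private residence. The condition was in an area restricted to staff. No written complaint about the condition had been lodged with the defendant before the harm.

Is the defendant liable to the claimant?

No — not liable.

(a) no signage posted — met.
(i) public area — not satisfied.
(ii) consent to enter — fails.
(iii) entrant a minor — fails.
(b) = F OR F OR F = false.
(1) = T AND F = false.
(i) not (commercial use) — met.
(ii) proximate cause — fails.
(iii) condition ≥14 days old — satisfied.
(a) = T OR F OR T = true.
(b) complaint lodged — not met.
(2) = T AND F = false.
Overall: F OR F → false.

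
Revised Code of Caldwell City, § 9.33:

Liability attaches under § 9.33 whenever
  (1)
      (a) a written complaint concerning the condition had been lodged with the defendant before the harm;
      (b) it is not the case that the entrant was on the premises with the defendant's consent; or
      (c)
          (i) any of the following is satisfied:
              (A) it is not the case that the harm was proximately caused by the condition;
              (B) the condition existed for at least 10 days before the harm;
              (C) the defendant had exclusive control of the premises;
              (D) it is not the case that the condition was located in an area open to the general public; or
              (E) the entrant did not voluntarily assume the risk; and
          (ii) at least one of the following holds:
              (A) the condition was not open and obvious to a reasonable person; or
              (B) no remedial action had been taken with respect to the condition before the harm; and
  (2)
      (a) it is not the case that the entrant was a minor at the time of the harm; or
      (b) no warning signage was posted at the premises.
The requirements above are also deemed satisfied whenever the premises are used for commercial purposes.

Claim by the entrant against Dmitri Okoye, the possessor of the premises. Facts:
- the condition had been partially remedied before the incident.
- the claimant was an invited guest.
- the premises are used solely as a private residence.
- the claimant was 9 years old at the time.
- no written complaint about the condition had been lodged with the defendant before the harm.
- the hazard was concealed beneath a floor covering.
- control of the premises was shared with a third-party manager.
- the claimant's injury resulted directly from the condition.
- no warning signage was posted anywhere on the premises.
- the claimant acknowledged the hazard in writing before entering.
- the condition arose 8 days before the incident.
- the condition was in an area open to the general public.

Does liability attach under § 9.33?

No — not liable.

(a) complaint lodged — not satisfied.
(b) not (consent to enter) — not satisfied.
(A) not (proximate cause) — not met.
(B) condition ≥10 days old — not met.
(C) exclusive control — not satisfied.
(D) not (public area) — not satisfied.
(E) no assumed risk — not met.
(i) = F OR F OR F OR F OR F = false.
(A) not open/obvious — holds.
(B) no remedial action — fails.
So (ii) is satisfied (T OR F).
(c) = F AND T = false.
(1): F OR F OR F → false.
(a) not (entrant a minor) — fails.
(b) no signage posted — satisfied.
(2) = F OR T = true.
Overall: F AND T → false.
Exception (commercial use) — not satisfied.
Result: main false OR exception false → false.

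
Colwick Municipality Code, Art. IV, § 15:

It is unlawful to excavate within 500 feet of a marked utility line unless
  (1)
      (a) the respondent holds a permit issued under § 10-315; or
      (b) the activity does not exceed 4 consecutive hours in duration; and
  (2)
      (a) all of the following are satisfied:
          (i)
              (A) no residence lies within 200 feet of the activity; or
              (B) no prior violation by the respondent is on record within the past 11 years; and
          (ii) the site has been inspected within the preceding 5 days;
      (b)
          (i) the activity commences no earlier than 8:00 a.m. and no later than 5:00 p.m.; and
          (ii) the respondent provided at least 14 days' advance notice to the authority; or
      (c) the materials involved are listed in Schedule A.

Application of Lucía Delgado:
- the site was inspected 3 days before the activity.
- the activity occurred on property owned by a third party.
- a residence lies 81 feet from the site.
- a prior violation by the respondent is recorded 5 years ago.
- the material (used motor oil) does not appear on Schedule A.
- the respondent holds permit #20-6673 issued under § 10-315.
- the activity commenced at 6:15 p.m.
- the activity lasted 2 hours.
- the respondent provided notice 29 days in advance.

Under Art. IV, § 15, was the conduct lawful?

(a) holds permit — met.
(b) ≤ 4 hrs duration — met.
(1): T OR T → true.
(A) no residence in 200 ft — not satisfied.
(B) no prior violation — not met.
(i): F OR F → false.
(ii) site inspected — holds.
So (a) is not satisfied (F AND T).
(i) start within hours — not satisfied.
(ii) ≥14 days' notice — holds.
(b): F AND T → false.
(c) Schedule A material — fails.
So (2) is not satisfied (F OR F OR F).
So Overall is not satisfied (T AND F).

No — unlawful.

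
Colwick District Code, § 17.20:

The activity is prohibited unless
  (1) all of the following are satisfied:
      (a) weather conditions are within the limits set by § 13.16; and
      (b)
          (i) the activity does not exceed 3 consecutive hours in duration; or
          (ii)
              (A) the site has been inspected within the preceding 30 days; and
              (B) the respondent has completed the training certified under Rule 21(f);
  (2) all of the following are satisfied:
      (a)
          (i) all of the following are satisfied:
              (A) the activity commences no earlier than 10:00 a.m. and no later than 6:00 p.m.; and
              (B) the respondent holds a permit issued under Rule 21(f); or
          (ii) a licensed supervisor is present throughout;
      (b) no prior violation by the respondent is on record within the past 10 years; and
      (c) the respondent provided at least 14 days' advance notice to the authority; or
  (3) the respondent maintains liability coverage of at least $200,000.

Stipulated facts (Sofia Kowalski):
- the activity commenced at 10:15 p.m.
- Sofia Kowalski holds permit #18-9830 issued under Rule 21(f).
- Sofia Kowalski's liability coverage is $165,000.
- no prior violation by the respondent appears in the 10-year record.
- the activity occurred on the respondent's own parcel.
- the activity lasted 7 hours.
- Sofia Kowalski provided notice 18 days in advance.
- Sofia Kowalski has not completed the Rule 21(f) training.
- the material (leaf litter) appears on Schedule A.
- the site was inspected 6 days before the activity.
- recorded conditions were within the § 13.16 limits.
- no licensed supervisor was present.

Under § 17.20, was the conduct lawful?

(a) weather ok — satisfied.
(i) ≤ 3 hrs duration — fails.
(A) site inspected — satisfied.
(B) training certified — not satisfied.
So (ii) is not satisfied (T AND F).
(b): F OR F → false.
(1): T AND F → false.
(A) start within hours — fails.
(B) holds permit — holds.
(i) = F AND T = false.
(ii) supervisor present — fails.
(a): F OR F → false.
(b) no prior violation — satisfied.
(c) ≥14 days' notice — met.
(2): F AND T AND T → false.
(3) coverage ≥ $200,000 — not satisfied.
So Overall is not satisfied (F OR F OR F).

No — unlawful.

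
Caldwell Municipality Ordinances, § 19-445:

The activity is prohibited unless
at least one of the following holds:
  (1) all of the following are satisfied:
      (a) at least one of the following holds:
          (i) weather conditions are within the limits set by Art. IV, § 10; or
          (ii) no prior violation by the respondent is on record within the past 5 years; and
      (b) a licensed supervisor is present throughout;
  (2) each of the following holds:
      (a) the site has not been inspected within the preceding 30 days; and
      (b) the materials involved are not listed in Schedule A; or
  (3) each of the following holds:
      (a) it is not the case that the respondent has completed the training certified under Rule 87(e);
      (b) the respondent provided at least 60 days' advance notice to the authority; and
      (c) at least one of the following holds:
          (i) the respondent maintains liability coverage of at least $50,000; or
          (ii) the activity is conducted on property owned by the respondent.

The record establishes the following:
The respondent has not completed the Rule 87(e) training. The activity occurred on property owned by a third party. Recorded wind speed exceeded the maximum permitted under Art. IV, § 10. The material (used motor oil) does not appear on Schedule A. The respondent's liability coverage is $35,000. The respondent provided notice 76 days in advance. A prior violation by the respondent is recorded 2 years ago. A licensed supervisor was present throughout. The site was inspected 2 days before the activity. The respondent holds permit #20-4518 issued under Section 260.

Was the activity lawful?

(i) weather ok — fails.
(ii) no prior violation — not satisfied.
(a): F OR F → false.
(b) supervisor present — holds.
(1) = F AND T = false.
(a) not (site inspected) — fails.
(b) not (Schedule A material) — holds.
So (2) is not satisfied (F AND T).
(a) not (training certified) — satisfied.
(b) ≥60 days' notice — satisfied.
(i) coverage ≥ $50,000 — fails.
(ii) own property — not satisfied.
So (c) is not satisfied (F OR F).
(3): T AND T AND F → false.
So Overall is not satisfied (F OR F OR F).

No — unlawful.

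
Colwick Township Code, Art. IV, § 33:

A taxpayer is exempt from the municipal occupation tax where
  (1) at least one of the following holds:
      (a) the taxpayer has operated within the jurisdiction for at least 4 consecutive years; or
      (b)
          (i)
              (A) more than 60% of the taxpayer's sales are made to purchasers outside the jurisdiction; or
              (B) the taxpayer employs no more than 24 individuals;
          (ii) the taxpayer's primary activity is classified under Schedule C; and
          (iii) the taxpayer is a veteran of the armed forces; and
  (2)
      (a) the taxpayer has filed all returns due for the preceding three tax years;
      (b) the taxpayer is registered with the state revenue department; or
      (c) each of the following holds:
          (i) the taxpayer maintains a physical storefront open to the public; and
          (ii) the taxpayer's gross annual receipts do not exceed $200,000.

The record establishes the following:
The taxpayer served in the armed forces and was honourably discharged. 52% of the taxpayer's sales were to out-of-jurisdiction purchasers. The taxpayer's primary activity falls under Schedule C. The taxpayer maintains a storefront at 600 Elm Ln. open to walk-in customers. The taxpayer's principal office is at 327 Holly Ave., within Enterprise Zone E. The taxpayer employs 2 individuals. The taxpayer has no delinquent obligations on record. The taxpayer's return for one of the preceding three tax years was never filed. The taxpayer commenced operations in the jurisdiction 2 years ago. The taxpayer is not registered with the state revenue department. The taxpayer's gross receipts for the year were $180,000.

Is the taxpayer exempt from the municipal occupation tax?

Yes — exempt.

(a) ≥ 4 yrs in jurisdiction — not met.
(A) >60% out-of-jur. sales — not met.
(B) ≤ 24 employees — holds.
(i): F OR T → true.
(ii) Schedule C activity — satisfied.
(iii) veteran — met.
(b): T AND T AND T → true.
(1): F OR T → true.
(a) returns current — not met.
(b) state-registered — fails.
(i) has storefront — satisfied.
(ii) receipts ≤ $200,000 — satisfied.
(c) = T AND T = true.
(2): F OR F OR T → true.
Overall: T AND T → true.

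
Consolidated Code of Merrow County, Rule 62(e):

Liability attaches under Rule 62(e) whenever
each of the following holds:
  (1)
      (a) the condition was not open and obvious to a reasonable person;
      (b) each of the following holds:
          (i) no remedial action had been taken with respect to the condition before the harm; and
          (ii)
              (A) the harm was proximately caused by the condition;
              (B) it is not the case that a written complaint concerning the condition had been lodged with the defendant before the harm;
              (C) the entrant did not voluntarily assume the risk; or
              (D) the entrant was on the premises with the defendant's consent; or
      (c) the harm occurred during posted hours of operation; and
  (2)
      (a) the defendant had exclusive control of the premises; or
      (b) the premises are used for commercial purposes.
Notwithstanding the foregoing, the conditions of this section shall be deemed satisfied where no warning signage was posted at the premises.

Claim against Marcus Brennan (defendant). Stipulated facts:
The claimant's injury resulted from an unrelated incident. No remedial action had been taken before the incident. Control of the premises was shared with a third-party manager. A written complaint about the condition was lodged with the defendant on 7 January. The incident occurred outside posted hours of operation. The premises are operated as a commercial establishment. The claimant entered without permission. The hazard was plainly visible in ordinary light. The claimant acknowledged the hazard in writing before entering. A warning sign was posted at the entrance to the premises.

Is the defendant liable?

(a) not open/obvious — not satisfied.
(i) no remedial action — holds.
(A) proximate cause — not satisfied.
(B) not (complaint lodged) — not satisfied.
(C) no assumed risk — not met.
(D) consent to enter — fails.
(ii) = F OR F OR F OR F = false.
(b) = T AND F = false.
(c) during posted hours — not met.
(1): F OR F OR F → false.
(a) exclusive control — not met.
(b) commercial use — holds.
(2): F OR T → true.
So Overall is not satisfied (F AND T).
Exception (no signage posted) — not satisfied.
Result: main false OR exception false → false.

No — not liable.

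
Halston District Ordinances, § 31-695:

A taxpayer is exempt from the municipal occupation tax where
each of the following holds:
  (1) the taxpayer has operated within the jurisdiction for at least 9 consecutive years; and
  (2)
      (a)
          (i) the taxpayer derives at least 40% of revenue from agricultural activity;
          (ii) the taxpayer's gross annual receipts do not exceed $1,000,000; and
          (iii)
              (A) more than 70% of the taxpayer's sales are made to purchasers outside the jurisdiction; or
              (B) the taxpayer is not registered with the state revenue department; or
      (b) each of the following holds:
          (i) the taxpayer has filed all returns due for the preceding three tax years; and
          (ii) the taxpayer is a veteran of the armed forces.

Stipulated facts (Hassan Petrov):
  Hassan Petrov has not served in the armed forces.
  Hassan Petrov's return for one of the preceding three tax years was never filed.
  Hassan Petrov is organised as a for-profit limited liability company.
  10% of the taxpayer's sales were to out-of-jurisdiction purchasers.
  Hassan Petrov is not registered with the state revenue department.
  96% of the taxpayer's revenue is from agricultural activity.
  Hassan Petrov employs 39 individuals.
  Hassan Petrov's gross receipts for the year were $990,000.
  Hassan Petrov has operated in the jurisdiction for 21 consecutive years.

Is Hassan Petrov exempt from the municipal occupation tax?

(1) ≥ 9 yrs in jurisdiction — met.
(i) ≥40% agricultural — holds.
(ii) receipts ≤ $1,000,000 — met.
(A) >70% out-of-jur. sales — not met.
(B) not (state-registered) — satisfied.
So (iii) is satisfied (F OR T).
(a): T AND T AND T → true.
(i) returns current — not satisfied.
(ii) veteran — not met.
(b): F AND F → false.
So (2) is satisfied (T OR F).
Overall: T AND T → true.

Yes — exempt.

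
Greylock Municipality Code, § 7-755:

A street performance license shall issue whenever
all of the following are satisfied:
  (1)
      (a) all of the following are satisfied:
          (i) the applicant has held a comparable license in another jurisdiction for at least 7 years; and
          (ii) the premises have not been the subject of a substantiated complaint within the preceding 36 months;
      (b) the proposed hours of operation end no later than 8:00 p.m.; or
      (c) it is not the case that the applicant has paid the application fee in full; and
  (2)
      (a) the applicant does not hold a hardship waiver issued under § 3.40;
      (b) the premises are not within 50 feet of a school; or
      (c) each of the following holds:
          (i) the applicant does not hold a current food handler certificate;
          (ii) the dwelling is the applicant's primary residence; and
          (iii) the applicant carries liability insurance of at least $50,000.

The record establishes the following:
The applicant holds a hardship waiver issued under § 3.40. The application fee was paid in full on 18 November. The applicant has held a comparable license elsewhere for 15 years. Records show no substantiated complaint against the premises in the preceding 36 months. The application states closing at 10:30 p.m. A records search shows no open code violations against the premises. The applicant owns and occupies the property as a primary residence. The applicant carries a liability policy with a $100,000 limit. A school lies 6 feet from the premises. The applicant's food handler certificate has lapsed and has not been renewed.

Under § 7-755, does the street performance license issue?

(i) prior license ≥ 7 yr — holds.
(ii) no complaint in 36 mo. — holds.
(a) = T AND T = true.
(b) closes by 8 p.m. — fails.
(c) not (fee paid) — fails.
So (1) is satisfied (T OR F OR F).
(a) not (hardship waiver) — not satisfied.
(b) ≥50 ft from school — not met.
(i) not (food handler cert.) — met.
(ii) primary residence — met.
(iii) insurance ≥ $50,000 — holds.
(c) = T AND T AND T = true.
(2): F OR F OR T → true.
Overall = T AND T = true.

Yes — granted.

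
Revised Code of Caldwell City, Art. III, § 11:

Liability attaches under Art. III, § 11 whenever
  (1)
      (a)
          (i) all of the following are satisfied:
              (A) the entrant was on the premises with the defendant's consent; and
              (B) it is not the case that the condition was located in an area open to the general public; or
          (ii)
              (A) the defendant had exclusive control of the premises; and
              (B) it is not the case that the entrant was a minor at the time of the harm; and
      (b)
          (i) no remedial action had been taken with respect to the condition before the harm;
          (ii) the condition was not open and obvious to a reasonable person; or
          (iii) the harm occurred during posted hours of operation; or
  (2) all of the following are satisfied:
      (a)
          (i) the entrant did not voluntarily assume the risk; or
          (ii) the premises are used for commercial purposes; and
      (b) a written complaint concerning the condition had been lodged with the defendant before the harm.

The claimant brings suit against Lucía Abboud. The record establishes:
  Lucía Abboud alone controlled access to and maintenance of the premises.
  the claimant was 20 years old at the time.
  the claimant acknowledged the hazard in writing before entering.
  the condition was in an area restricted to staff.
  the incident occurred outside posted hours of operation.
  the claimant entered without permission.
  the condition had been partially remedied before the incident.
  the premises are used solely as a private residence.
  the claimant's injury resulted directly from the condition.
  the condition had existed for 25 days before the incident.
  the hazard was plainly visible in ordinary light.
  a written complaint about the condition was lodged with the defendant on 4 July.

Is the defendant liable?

(A) consent to enter — not satisfied.
(B) not (public area) — met.
(i) = F AND T = false.
(A) exclusive control — met.
(B) not (entrant a minor) — satisfied.
(ii) = T AND T = true.
So (a) is satisfied (F OR T).
(i) no remedial action — not satisfied.
(ii) not open/obvious — not met.
(iii) during posted hours — not met.
So (b) is not satisfied (F OR F OR F).
(1) = T AND F = false.
(i) no assumed risk — not met.
(ii) commercial use — not satisfied.
(a) = F OR F = false.
(b) complaint lodged — holds.
So (2) is not satisfied (F AND T).
Overall = F OR F = false.

No — not liable.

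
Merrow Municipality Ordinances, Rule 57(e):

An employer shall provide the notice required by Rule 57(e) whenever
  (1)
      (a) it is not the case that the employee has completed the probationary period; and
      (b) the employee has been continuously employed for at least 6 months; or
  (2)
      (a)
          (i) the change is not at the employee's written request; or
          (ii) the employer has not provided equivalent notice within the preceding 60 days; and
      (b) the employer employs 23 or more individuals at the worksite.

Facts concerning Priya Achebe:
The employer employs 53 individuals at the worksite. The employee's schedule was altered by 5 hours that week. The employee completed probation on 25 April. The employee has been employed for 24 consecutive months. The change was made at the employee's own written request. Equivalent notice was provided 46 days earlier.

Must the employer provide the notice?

No — not required.

(a) not (past probation) — not satisfied.
(b) tenure ≥ 6 mo. — satisfied.
(1): F AND T → false.
(i) not employee-requested — not satisfied.
(ii) no recent notice — not met.
(a): F OR F → false.
(b) ≥ 23 at site — met.
(2): F AND T → false.
Overall: F OR F → false.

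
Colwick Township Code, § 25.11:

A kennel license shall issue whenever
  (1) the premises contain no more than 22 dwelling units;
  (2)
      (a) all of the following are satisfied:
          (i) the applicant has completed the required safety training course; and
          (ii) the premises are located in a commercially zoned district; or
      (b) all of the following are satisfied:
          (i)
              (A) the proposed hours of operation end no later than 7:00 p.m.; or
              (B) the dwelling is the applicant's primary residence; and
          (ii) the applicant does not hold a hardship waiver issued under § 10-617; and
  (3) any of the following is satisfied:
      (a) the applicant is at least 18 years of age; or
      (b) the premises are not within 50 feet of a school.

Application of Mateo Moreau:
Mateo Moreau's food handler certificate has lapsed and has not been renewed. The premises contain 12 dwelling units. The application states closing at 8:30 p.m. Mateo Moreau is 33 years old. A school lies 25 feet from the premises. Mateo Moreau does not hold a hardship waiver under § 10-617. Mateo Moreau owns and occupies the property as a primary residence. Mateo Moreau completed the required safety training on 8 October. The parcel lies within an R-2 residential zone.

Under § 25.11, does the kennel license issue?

Yes — granted.

(1) ≤ 22 units — met.
(i) safety training — holds.
(ii) commercially zoned — fails.
(a) = T AND F = false.
(A) closes by 7 p.m. — not met.
(B) primary residence — holds.
So (i) is satisfied (F OR T).
(ii) not (hardship waiver) — holds.
(b): T AND T → true.
So (2) is satisfied (F OR T).
(a) age ≥ 18 — satisfied.
(b) ≥50 ft from school — fails.
(3): T OR F → true.
So Overall is satisfied (T AND T AND T).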